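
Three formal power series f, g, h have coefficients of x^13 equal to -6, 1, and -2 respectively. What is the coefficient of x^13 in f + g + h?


Series addition is componentwise:
-6 + 1 + -2
= -7

-7


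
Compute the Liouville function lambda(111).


The Liouville function is lambda(k) = (-1)^Omega(k), where Omega(k) counts the prime factors of k with multiplicity.
Factoring: 111 = 3 * 37, so Omega(111) = 2.
lambda(111) = (-1)^2 = 1.

1


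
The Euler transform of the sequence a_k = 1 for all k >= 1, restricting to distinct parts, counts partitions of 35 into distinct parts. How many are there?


Partitions of 35 into distinct parts can be computed via generating function.
Product (1+x)(1+x^2)(1+x^3)...
The coefficient of x^35 = 585

585


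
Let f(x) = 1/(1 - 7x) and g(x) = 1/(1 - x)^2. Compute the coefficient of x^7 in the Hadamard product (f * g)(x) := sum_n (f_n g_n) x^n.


f has coefficients f_k = 7^k. For g = 1/(1 - x)^2 the coefficient is g_k = C(k + 1, 1) = k + 1. The Hadamard coefficient is (f * g)_k = 7^k * (k + 1).
For k = 7: 7^7 * 8 = 823543 * 8 = 6588344.

6588344


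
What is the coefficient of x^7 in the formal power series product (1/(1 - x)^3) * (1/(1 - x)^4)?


Combine the factors: (1/(1 - x)^3) * (1/(1 - x)^4) = 1/(1 - x)^7.
Then use 1/(1 - x)^r = sum_{k>=0} C(k + r - 1, r - 1) x^k with r = 7 and k = 7:
C(13, 6) = 1716.

1716


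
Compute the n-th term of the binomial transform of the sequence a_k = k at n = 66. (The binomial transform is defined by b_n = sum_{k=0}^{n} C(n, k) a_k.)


With a_k = k, b_n = sum_{k=0}^{n} C(n, k) k. Using k * C(n, k) = n * C(n-1, k-1) gives b_n = n * sum_{k>=1} C(n-1, k-1) = n * 2^(n-1).
For n = 66: 66 * 2^65 = 66 * 36893488147419103232 = 2434970217729660813312.

2434970217729660813312


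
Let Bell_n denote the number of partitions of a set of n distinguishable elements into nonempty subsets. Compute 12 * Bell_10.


Bell_10 can be computed from the Bell triangle or from Dobinski's identity Bell_n = (1/e) * sum_{k>=0} k^n / k!.
Computing Bell_10 = 115975.
Then 12 * 115975 = 1391700.

1391700


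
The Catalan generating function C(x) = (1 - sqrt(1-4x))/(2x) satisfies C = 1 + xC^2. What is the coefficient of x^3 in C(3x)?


Substituting x -> 3x scales the n-th coefficient by 3^n, so [x^3] C(3x) = 3^3 * C_3.
C_3 = C(2*3, 3)/(4) = 20/4 = 5.
So 3^3 * 5 = 27 * 5 = 135.

135


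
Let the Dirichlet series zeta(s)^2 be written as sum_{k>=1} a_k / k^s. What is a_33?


The Dirichlet convolution of the constant function 1 with itself gives (1 * 1)(k) = sum_{d | k} 1 = d(k), the number of positive divisors of k.
Since zeta(s) = sum_{k>=1} 1/k^s, we have zeta(s)^2 = sum_{k>=1} d(k)/k^s, so a_k = d(k).
For k = 33: the divisors are 1, 3, 11, 33.
Count = 4.

4


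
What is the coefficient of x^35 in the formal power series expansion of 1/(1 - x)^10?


The negative binomial / multiset identity is
1/(1 - x)^r = sum_{k>=0} C(k + r - 1, r - 1) x^k.
Here r = 10 and k = 35, so the coefficient is
C(35 + 9, 9) = C(44, 9)
= 708930508

708930508


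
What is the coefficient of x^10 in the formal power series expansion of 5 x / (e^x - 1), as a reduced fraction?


The exponential generating function for Bernoulli numbers is
x / (e^x - 1) = sum_{k>=0} B_k x^k / k!.
So the coefficient of x^10 in 5 x / (e^x - 1) is 5 B_10 / 10!.
Computing: B_10 = 5/66, 10! = 3628800, giving
5 * 5/66 / 3628800 = 1/9580032.

1/9580032


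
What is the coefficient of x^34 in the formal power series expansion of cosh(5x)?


The Maclaurin series is cosh(t) = sum_{m>=0} t^(2m) / (2m)!, so substituting t = 5x, only even powers of x are nonzero, with coefficient of x^(2m) equal to 5^(2m) / (2m)!.
For x^34 the coefficient is 5^34/34! = 582076609134674072265625/295232799039604140847618609643520000000 = 7450580596923828125/3778979827706933002849518203437056.

7450580596923828125/3778979827706933002849518203437056


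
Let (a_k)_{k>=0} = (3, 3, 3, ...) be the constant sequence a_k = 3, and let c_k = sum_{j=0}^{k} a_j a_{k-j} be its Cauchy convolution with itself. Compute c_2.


Since a_j = 3 for all j >= 0, the convolution sum becomes
c_k = sum_{j=0}^{k} 3 * 3 = 9 * (k + 1).
Equivalently, the generating function of (a_k) is 3/(1 - x) and its square is 9/(1 - x)^2 = sum_{k>=0} 9(k + 1) x^k.
For k = 2: 9 * 3 = 27.

27


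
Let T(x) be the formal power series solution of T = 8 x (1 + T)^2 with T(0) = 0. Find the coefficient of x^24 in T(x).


Apply the Lagrange inversion formula: if T = 8 x * phi(T) with phi(t) = (1 + t)^2, then [x^n] T = 8^n * (1/n) [t^(n-1)] phi(t)^n = 8^n * (1/n) [t^(n-1)] (1 + t)^(2n) = 8^n * (1/n) C(2n, n-1).
Using the identity C(2n, n-1) = C(2n, n) * n / (n+1), the unscaled factor equals C(2n, n) / (n+1) = C_n, the n-th Catalan number.
For n = 24: C_24 = C(48, 24) / 25 = 32247603683100/25 = 1289904147324.
With the 8^24 = 4722366482869645213696 factor, the coefficient is 4722366482869645213696 * 1289904147324 = 6091400111437406562014936646549504.

6091400111437406562014936646549504


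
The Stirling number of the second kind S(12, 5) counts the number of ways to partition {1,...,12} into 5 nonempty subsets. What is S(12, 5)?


Using the explicit formula S(n,k) = (1/k!) sum_{j=0}^{k} (-1)^(k-j) C(k,j) j^n:
S(12, 5) = 1379400
Equivalently, S(n,k) is n! times the coefficient of x^n in the EGF (e^x - 1)^k / k!.

1379400


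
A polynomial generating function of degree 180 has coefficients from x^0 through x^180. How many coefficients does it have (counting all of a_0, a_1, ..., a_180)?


A polynomial of degree 180 takes the form a_0 + a_1 x + ... + a_180 x^180.
The number of coefficients is 180 + 1 = 181.

181


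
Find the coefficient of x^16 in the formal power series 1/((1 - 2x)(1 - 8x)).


By partial fractions or Cauchy convolution:
The coefficient equals sum_{k=0}^{16} 2^k * 8^(16-k).
= 375299968925696

375299968925696


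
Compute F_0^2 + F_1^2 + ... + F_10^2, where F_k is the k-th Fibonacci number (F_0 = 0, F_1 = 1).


There is a standard identity sum_{k=0}^{N} F_k^2 = F_N * F_{N+1} (proved inductively from the telescoping relation F_k^2 = F_k F_{k+1} - F_{k-1} F_k). Then
sum_{k=0}^{10} F_k^2 = F_10 F_11 - F_0 F_0.
Computing: F_10 = 55, F_11 = 89.
Sum = 55 * 89 = 4895.

4895


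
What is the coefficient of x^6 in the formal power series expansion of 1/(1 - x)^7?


The expansion 1/(1 - x)^r = sum_{k>=0} C(k + r - 1, r - 1) x^k follows from the multiset / negative-binomial theorem (or from repeated differentiation of the geometric series).
For r = 7 and k = 6:
C(12, 6) = 479001600 / (720 * 720) = 924.

924


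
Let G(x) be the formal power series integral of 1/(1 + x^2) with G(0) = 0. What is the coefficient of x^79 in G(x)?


1/(1 + x^2) = sum_{j>=0} (-1)^j x^(2j). Integrating termwise with G(0) = 0:
G(x) = sum_{j>=0} (-1)^j x^(2j+1) / (2j+1) = arctan(x).
Only odd powers are nonzero. For x^79 write 79 = 2*39 + 1, giving
(-1)^39 / 79 = -1/79 = -1/79.

-1/79


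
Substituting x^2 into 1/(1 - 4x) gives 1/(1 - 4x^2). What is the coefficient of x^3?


Since 1/(1 - 4x^2) only has even powers of x,
the coefficient of x^3 (odd) is 0.

0


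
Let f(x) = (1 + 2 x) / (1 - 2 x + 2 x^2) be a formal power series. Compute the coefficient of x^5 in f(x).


Write f(x) = sum_{k>=0} a_k x^k. Multiplying both sides by 1 - 2 x + 2 x^2 gives
(1 - 2 x + 2 x^2) sum_{k>=0} a_k x^k = 1 + 2 x.
Matching coefficients:
 x^0: a_0 = 1
 x^1: a_1 - 2 a_0 = 2  =>  a_1 = 2*1 + 2 = 4
 x^k (k >= 2): a_k = 2 a_{k-1} - 2 a_{k-2}.
Iterating: a_2 = 6, a_3 = 4, a_4 = -4, a_5 = -16.
So the coefficient of x^5 is -16.

-16


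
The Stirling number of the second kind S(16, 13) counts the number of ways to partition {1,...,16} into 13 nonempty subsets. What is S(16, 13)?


Using the explicit formula S(n,k) = (1/k!) sum_{j=0}^{k} (-1)^(k-j) C(k,j) j^n:
S(16, 13) = 165620
Equivalently, S(n,k) is n! times the coefficient of x^n in the EGF (e^x - 1)^k / k!.

165620


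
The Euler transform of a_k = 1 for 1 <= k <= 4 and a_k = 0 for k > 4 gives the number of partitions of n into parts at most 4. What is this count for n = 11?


Partitions of 11 into parts at most 4:
Using generating function (1-x)^(-1)(1-x^2)^(-1)...(1-x^4)^(-1),
the coefficient of x^11 = 27

27


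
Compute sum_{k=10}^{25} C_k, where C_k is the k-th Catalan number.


C_10 through C_25: 16796, 58786, 208012, 742900, 2674440, 9694845, 35357670, 129644790, 477638700, 1767263190, 6564120420, 24466267020, 91482563640, 343059613650, 1289904147324, 4861946401452
Sum = 16796 + 58786 + 208012 + 742900 + 2674440 + 9694845 + 35357670 + 129644790 + 477638700 + 1767263190 + 6564120420 + 24466267020 + 91482563640 + 343059613650 + 1289904147324 + 4861946401452
= 6619846413635

6619846413635


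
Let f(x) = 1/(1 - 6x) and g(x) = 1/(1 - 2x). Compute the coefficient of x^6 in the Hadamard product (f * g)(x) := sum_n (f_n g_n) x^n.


f has coefficients f_k = 6^k and g has coefficients g_k = 2^k, so the Hadamard product has coefficient (f*g)_k = 6^k * 2^k = 12^k.
For k = 6: 12^6 = 2985984.

2985984


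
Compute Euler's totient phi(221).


phi(n) counts integers in [1, n] coprime to n. Using the multiplicative formula phi(n) = n * prod_{p | n} (1 - 1/p):
221 = 13 * 17, so
phi(221) = 221 * (1 - 1/13) * (1 - 1/17) = 192.

192


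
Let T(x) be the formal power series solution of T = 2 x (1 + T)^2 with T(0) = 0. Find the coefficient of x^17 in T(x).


Apply the Lagrange inversion formula: if T = 2 x * phi(T) with phi(t) = (1 + t)^2, then [x^n] T = 2^n * (1/n) [t^(n-1)] phi(t)^n = 2^n * (1/n) [t^(n-1)] (1 + t)^(2n) = 2^n * (1/n) C(2n, n-1).
Using the identity C(2n, n-1) = C(2n, n) * n / (n+1), the unscaled factor equals C(2n, n) / (n+1) = C_n, the n-th Catalan number.
For n = 17: C_17 = C(34, 17) / 18 = 2333606220/18 = 129644790.
With the 2^17 = 131072 factor, the coefficient is 131072 * 129644790 = 16992801914880.

16992801914880


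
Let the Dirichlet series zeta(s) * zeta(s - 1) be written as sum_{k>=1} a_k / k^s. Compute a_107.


Convolution gives a_k = sum_{d | k} d * 1 = sum_{d | k} d = sigma(k), the sum of positive divisors of k.
For k = 107, the divisors are 1, 107, so
sigma(107) = 1 + 107 = 108.

108


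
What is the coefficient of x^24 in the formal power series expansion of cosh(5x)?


The Maclaurin series is cosh(t) = sum_{m>=0} t^(2m) / (2m)!, so substituting t = 5x, only even powers of x are nonzero, with coefficient of x^(2m) equal to 5^(2m) / (2m)!.
For x^24 the coefficient is 5^24/24! = 59604644775390625/620448401733239439360000 = 95367431640625/992717442773183102976.

95367431640625/992717442773183102976


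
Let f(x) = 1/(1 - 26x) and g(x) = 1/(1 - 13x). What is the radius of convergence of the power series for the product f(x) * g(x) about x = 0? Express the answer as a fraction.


The radius of 1/(1 - 26x) is 1/26 (nearest singularity at x = 1/26), and the radius of 1/(1 - 13x) is 1/13.
The product f(x)*g(x) = 1/((1 - 26x)(1 - 13x)) has singularities at both 1/26 and 1/13, so its radius of convergence is the distance to the nearest one:
min(1/26, 1/13) = 1/26.

1/26


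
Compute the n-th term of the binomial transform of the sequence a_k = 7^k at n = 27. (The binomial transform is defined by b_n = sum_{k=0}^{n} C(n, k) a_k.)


With a_k = 7^k, b_n = sum_{k=0}^{n} C(n, k) 7^k = (1 + 7)^n by the binomial theorem.
For n = 27: (1 + 7)^27 = 8^27 = 2417851639229258349412352.

2417851639229258349412352


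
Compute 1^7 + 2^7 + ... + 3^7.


This power sum has a closed form given by Faulhaber's formula
sum_{k=1}^{m} k^p = (1 / (p + 1)) * sum_{j=0}^{p} C(p + 1, j) B_j m^(p + 1 - j),
but for small m direct computation is fastest:
1 + 128 + 2187 = 2316.

2316


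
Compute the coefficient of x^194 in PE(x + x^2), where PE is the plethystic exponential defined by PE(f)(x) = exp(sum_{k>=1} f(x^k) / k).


With f(x) = x + x^2, the exponent is sum_{k>=1} (x^k + x^(2k)) / k = -ln(1 - x) - ln(1 - x^2). Exponentiating:
PE(x + x^2) = 1 / ((1 - x)(1 - x^2)).
This is the generating function for partitions of n into parts of size 1 or 2. The number of 2's can be any j in 0..97, and the rest are 1's, so
[x^194] = floor(194/2) + 1 = 98.

98


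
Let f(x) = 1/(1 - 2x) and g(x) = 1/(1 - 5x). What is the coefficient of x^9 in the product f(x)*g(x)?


The coefficient of x^n in f*g is the Cauchy product: sum_{k=0}^{n} a^k * b^(n-k).
With a=2, b=5, n=9:
sum_{k=0}^{9} 2^k * 5^(9-k)
= 3254867

3254867


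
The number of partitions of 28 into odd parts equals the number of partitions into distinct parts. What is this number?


Computing partitions of 28 into odd parts (1, 3, 5, ...):
Using the generating function prod_{k>=0} 1/(1-x^(2k+1)),
the count is 222

222


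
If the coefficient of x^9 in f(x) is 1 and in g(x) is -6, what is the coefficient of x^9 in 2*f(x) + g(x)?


Scalar multiplication scales coefficients: 2 * 1 = 2.
Then add the g coefficient: 2 + -6
= -4

-4


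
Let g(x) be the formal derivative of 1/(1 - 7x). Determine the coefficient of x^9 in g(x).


Differentiate termwise: d/dx sum_{k>=0} 7^k x^k = sum_{k>=1} k 7^k x^(k-1) = sum_{j>=0} (j+1) 7^(j+1) x^j.
Equivalently, d/dx [1/(1 - 7x)] = 7/(1 - 7x)^2.
For j = 9: 10 * 7^10 = 10 * 282475249 = 2824752490.

2824752490


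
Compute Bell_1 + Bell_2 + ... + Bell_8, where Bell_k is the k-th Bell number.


Recall Bell_k counts set partitions of a k-set (with Bell_0 = 1 by convention).
Bell_1 through Bell_8: 1, 2, 5, 15, 52, 203, 877, 4140
Sum = 1 + 2 + 5 + 15 + 52 + 203 + 877 + 4140 = 5295.

5295


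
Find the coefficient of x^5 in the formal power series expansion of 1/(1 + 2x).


Write 1/(1 + c x) = 1/(1 - (-c) x) and apply the geometric-series identity
1/(1 - y) = sum_{k>=0} y^k to get 1/(1 + c x) = sum_{k>=0} (-c)^k x^k.
So the coefficient of x^k is (-c)^k = (-1)^k * c^k.
Here c = 2 and k = 5:
(-2)^5 = -1 * 32 = -32

-32


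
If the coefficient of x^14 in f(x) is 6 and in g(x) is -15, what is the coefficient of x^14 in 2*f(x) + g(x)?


Scalar multiplication scales coefficients: 2 * 6 = 12.
Then add the g coefficient: 12 + -15
= -3

-3


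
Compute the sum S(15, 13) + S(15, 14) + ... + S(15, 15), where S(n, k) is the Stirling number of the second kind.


By definition, S(n, k) counts partitions of an n-set into exactly k nonempty blocks.
Computing row n = 15 for k = 13..15:
S(15, k): 4550, 105, 1
Sum = 4656.

4656


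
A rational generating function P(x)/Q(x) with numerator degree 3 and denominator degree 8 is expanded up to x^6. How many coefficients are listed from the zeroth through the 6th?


Expanding up to x^6 gives the coefficients for x^0, x^1, ..., x^6.
That is 6 + 1 = 7 coefficients in total.

7


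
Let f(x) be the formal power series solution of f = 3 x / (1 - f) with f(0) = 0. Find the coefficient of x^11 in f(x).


Apply Lagrange inversion: f = 3 x * phi(f) with phi(t) = 1/(1 - t), so
[x^n] f = 3^n * (1/n) [t^(n-1)] phi(t)^n = 3^n * (1/n) [t^(n-1)] (1 - t)^(-n) = 3^n * (1/n) C(2n - 2, n - 1) = 3^n * C_{n-1}.
For n = 11: C_10 = C(20, 10) / 11 = 184756/11 = 16796.
With the 3^11 = 177147 factor, the coefficient is 177147 * 16796 = 2975361012.

2975361012


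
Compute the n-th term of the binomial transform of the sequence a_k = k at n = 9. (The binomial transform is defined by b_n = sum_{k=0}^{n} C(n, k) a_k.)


With a_k = k, b_n = sum_{k=0}^{n} C(n, k) k. Using k * C(n, k) = n * C(n-1, k-1) gives b_n = n * sum_{k>=1} C(n-1, k-1) = n * 2^(n-1).
For n = 9: 9 * 2^8 = 9 * 256 = 2304.

2304


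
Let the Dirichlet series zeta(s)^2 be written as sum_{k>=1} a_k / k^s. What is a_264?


The Dirichlet convolution of the constant function 1 with itself gives (1 * 1)(k) = sum_{d | k} 1 = d(k), the number of positive divisors of k.
Since zeta(s) = sum_{k>=1} 1/k^s, we have zeta(s)^2 = sum_{k>=1} d(k)/k^s, so a_k = d(k).
For k = 264: the divisors are 1, 2, 3, 4, 6, 8, 11, 12, 22, 24, 33, 44, 66, 88, 132, 264.
Count = 16.

16


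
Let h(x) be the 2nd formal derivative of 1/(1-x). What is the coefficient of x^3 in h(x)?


Differentiating 2 times: d^2/dx^2 [1/(1-x)] = 2!/(1-x)^3.
The expansion 1/(1-x)^3 = sum_{k>=0} C(k+2, 2) x^k, so the coefficient of x^n in 2!/(1-x)^3 is 2! * C(n+2, 2).
For n = 3: 2 * C(5, 2) = 2 * 10 = 20

20


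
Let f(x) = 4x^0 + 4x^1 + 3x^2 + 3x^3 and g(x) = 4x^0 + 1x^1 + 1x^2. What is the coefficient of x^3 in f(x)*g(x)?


Cauchy product at x^3:
4*1 + 3*1 + 3*4
= 19

19


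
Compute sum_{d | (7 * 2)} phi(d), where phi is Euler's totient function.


First, 7 * 2 = 14. One classical identity is sum_{d | n} phi(d) = n (each k in [1, n] has a unique gcd with n, and among the k's with gcd(k, n) = n/d there are phi(d) of them). So the sum equals 14. We also verify directly:
Divisors of 14: 1, 2, 7, 14.
phi values: 1, 1, 6, 6.
Sum = 14.

14


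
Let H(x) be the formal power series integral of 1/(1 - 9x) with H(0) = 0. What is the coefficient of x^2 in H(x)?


1/(1 - 9x) = sum_{k>=0} 9^k x^k. Integrating termwise with H(0) = 0:
H(x) = sum_{k>=0} 9^k x^(k+1) / (k+1) = sum_{m>=1} 9^(m-1) x^m / m.
For m = 2: 9^1/2 = 9/2 = 9/2.

9/2


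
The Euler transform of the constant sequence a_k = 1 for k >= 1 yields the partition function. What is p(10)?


The Euler transform converts the sequence a_k = 1 into the number of integer partitions.
Using the recurrence or dynamic programming:
p(10) = 42

42


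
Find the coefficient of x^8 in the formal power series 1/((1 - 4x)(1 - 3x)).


By partial fractions or Cauchy convolution:
The coefficient equals sum_{k=0}^{8} 4^k * 3^(8-k).
= 242461

242461


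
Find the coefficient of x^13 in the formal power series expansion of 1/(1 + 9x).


Write 1/(1 + c x) = 1/(1 - (-c) x) and apply the geometric-series identity
1/(1 - y) = sum_{k>=0} y^k to get 1/(1 + c x) = sum_{k>=0} (-c)^k x^k.
So the coefficient of x^k is (-c)^k = (-1)^k * c^k.
Here c = 9 and k = 13:
(-9)^13 = -1 * 2541865828329 = -2541865828329

-2541865828329


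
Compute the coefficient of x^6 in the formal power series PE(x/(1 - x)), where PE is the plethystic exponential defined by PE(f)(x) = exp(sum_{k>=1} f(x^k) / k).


For f(x) = x/(1 - x) we have
sum_{k>=1} f(x^k) / k = sum_{k>=1} (1/k) * x^k / (1 - x^k) = sum_{k, m >= 1} x^(k m) / k,
which after exponentiating simplifies to
PE(x/(1 - x)) = prod_{k>=1} 1 / (1 - x^k).
This is the generating function for the partition function p(n), so the coefficient of x^6 is p(6).
Computing p(6) by dynamic programming over parts 1, 2, ..., 6: p(6) = 11.

11


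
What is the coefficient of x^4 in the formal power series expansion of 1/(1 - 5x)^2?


The general identity 1/(1 - c x)^r = sum_{k>=0} c^k C(k + r - 1, r - 1) x^k follows by substituting y = c x into 1/(1 - y)^r = sum_{k>=0} C(k + r - 1, r - 1) y^k.
For c = 5, r = 2, k = 4:
5^4 * C(5, 1) = 625 * 5 = 3125.

3125


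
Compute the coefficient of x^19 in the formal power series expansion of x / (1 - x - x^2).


Let f(x) = sum_{k>=0} a_k x^k. Multiplying f(x) * (1 - x - x^2) = x and matching coefficients gives a_0 = 0, a_1 = 1, and a_k = a_{k-1} + a_{k-2} for k >= 2. These are the Fibonacci numbers F_k.
Iterating from F_0 = 0, F_1 = 1:
F_0=0, F_1=1, F_2=1, F_3=2, F_4=3, F_5=5, F_6=8, F_7=13, F_8=21, F_9=34, ...
F_19 = 4181.

4181


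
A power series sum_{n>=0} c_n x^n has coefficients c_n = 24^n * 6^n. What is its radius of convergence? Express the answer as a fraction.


By the root test (Cauchy-Hadamard), the radius is R = 1 / limsup_n |c_n|^(1/n).
Here |c_n|^(1/n) = (24^n * 6^n)^(1/n) = 24 * 6 = 144 for all n.
So R = 1/144 = 1/144.

1/144


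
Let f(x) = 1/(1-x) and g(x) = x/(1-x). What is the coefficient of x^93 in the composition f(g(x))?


First simplify the composition: f(g(x)) = 1/(1 - x/(1-x)) = (1-x)/((1-x) - x) = (1-x)/(1-2x).
Now extract the coefficient. Write (1-x)/(1-2x) = 1/(1-2x) - x/(1-2x).
The coefficient of x^n in 1/(1-2x) is 2^n, and in x/(1-2x) is 2^(n-1) (for n >= 1).
So the coefficient of x^93 is 2^93 - 2^92 = 9903520314283042199192993792 - 4951760157141521099596496896 = 4951760157141521099596496896.

4951760157141521099596496896


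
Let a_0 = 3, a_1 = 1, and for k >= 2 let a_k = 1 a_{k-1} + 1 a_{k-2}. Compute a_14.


Iterating the recurrence forward:
a_0 = 3
a_1 = 1
a_2 = 1*1 + 1*3 = 4
a_3 = 1*4 + 1*1 = 5
a_4 = 1*5 + 1*4 = 9
a_5 = 1*9 + 1*5 = 14
a_6 = 1*14 + 1*9 = 23
a_7 = 1*23 + 1*14 = 37
a_8 = 1*37 + 1*23 = 60
a_9 = 1*60 + 1*37 = 97
a_10 = 1*97 + 1*60 = 157
a_11 = 1*157 + 1*97 = 254
a_12 = 1*254 + 1*157 = 411
a_13 = 1*411 + 1*254 = 665
a_14 = 1*665 + 1*411 = 1076
So a_14 = 1076.

1076


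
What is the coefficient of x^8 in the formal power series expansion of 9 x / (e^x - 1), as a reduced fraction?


The exponential generating function for Bernoulli numbers is
x / (e^x - 1) = sum_{k>=0} B_k x^k / k!.
So the coefficient of x^8 in 9 x / (e^x - 1) is 9 B_8 / 8!.
Computing: B_8 = -1/30, 8! = 40320, giving
9 * -1/30 / 40320 = -1/134400.

-1/134400


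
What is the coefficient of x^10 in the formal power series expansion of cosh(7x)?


The Maclaurin series is cosh(t) = sum_{m>=0} t^(2m) / (2m)!, so substituting t = 7x, only even powers of x are nonzero, with coefficient of x^(2m) equal to 7^(2m) / (2m)!.
For x^10 the coefficient is 7^10/10! = 282475249/3628800 = 40353607/518400.

40353607/518400


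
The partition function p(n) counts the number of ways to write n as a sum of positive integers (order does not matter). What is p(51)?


Using the generating function prod_{k>=1} 1/(1-x^k), we compute p(51).
By dynamic programming over parts 1 through 51:
p(51) = 239943

239943


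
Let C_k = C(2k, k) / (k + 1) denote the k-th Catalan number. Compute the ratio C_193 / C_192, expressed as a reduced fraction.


Using C_k = (2k)! / (k! (k+1)!), the ratio C_{k+1}/C_k simplifies to
C_{k+1}/C_k = [(2k+2)! / ((k+1)! (k+2)!)] * [k! (k+1)! / (2k)!]
 = (2k+2)(2k+1) / ((k+1)(k+2)) = 2(2k+1) / (k+2).
For k = 192: 2(2*192 + 1) / (192 + 2) = 770/194 = 385/97.

385/97


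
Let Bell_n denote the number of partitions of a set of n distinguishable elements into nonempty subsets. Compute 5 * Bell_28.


Bell_28 can be computed from the Bell triangle or from Dobinski's identity Bell_n = (1/e) * sum_{k>=0} k^n / k!.
Computing Bell_28 = 6160539404599934652455.
Then 5 * 6160539404599934652455 = 30802697022999673262275.

30802697022999673262275


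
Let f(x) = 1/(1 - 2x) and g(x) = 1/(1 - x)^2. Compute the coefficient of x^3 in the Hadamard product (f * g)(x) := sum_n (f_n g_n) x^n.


f has coefficients f_k = 2^k. For g = 1/(1 - x)^2 the coefficient is g_k = C(k + 1, 1) = k + 1. The Hadamard coefficient is (f * g)_k = 2^k * (k + 1).
For k = 3: 2^3 * 4 = 8 * 4 = 32.

32


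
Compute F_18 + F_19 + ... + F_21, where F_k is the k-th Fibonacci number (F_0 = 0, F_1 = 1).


Use the identity sum_{k=0}^{N} F_k = F_{N+2} - 1 (which follows from F_{k+2} - F_{k+1} = F_k). Then
sum_{k=18}^{21} F_k = (F_{23} - 1) - (F_{19} - 1) = F_{23} - F_{19}.
Computing: F_{23} = 28657, F_{19} = 4181, so
Sum = 28657 - 4181 = 24476.

24476


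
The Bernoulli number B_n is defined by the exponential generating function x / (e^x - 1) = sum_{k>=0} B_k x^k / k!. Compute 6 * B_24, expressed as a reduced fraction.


Bernoulli numbers can also be computed recursively via B_0 = 1 and sum_{j=0}^{m} C(m+1, j) B_j = 0 for m >= 1. Odd-index Bernoulli numbers vanish for k >= 3.
Computing B_24 = -236364091/2730, so 6 * B_24 = 6 * -236364091/2730 = -236364091/455.

-236364091/455


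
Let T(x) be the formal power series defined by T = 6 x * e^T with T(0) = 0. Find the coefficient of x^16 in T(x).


Apply the Lagrange inversion formula: if T = 6 x * phi(T) with phi(t) = e^t, then
[x^n] T = 6^n * (1/n) [t^(n-1)] phi(t)^n = 6^n * (1/n) [t^(n-1)] e^(n t) = 6^n * (1/n) * n^(n-1) / (n-1)! = 6^n * n^(n-1) / n!.
When c = 1 this is the Cayley count of rooted labeled trees on n vertices, divided by n!.
For n = 16: 6^16 * 16^15 / 16! = 2821109907456 * 1152921504606846976/20922789888000 = 136157723851059414171648/875875.

136157723851059414171648/875875


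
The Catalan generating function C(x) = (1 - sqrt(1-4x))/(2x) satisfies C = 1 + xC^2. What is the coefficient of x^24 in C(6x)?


Substituting x -> 6x scales the n-th coefficient by 6^n, so [x^24] C(6x) = 6^24 * C_24.
C_24 = C(2*24, 24)/(25) = 32247603683100/25 = 1289904147324.
So 6^24 * 1289904147324 = 4738381338321616896 * 1289904147324 = 6112057739903699207511871586304.

6112057739903699207511871586304


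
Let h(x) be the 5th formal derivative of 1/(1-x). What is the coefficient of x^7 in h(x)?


Differentiating 5 times: d^5/dx^5 [1/(1-x)] = 5!/(1-x)^6.
The expansion 1/(1-x)^6 = sum_{k>=0} C(k+5, 5) x^k, so the coefficient of x^n in 5!/(1-x)^6 is 5! * C(n+5, 5).
For n = 7: 120 * C(12, 5) = 120 * 792 = 95040

95040


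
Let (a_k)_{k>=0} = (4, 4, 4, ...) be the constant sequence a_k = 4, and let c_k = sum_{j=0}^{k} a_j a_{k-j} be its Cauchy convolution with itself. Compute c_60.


Since a_j = 4 for all j >= 0, the convolution sum becomes
c_k = sum_{j=0}^{k} 4 * 4 = 16 * (k + 1).
Equivalently, the generating function of (a_k) is 4/(1 - x) and its square is 16/(1 - x)^2 = sum_{k>=0} 16(k + 1) x^k.
For k = 60: 16 * 61 = 976.

976


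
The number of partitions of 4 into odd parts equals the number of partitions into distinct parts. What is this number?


Computing partitions of 4 into odd parts (1, 3, 5, ...):
Using the generating function prod_{k>=0} 1/(1-x^(2k+1)),
the count is 2

2


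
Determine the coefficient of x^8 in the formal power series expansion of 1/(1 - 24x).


The geometric series identity gives 1/(1 - c x) = sum_{k>=0} c^k x^k, so the coefficient of x^k is c^k.
Here c = 24 and k = 8.
Computing: 24^8 = 110075314176

110075314176


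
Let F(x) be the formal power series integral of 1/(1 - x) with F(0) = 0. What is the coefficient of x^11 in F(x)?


1/(1 - x) = sum_{k>=0} x^k. Integrating termwise and using F(0) = 0 gives
F(x) = sum_{k>=0} x^(k+1) / (k+1) = sum_{m>=1} x^m / m = -ln(1 - x).
So the coefficient of x^11 is 1/11 = 1/11.

1/11


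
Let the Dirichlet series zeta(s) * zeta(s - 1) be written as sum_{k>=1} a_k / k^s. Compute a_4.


Convolution gives a_k = sum_{d | k} d * 1 = sum_{d | k} d = sigma(k), the sum of positive divisors of k.
For k = 4, the divisors are 1, 2, 4, so
sigma(4) = 1 + 2 + 4 = 7.

7


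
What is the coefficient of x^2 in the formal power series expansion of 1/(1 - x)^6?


The expansion 1/(1 - x)^r = sum_{k>=0} C(k + r - 1, r - 1) x^k follows from the multiset / negative-binomial theorem (or from repeated differentiation of the geometric series).
For r = 6 and k = 2:
C(7, 5) = 5040 / (120 * 2) = 21.

21


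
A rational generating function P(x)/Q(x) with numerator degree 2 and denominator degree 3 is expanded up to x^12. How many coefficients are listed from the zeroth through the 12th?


Expanding up to x^12 gives the coefficients for x^0, x^1, ..., x^12.
That is 12 + 1 = 13 coefficients in total.

13


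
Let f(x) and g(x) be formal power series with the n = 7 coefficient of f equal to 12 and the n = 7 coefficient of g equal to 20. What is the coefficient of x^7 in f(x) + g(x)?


Addition of formal power series is termwise.
The coefficient of x^7 in f + g = 12 + 20
= 32

32


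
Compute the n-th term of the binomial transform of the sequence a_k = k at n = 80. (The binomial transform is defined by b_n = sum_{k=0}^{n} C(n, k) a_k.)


With a_k = k, b_n = sum_{k=0}^{n} C(n, k) k. Using k * C(n, k) = n * C(n-1, k-1) gives b_n = n * sum_{k>=1} C(n-1, k-1) = n * 2^(n-1).
For n = 80: 80 * 2^79 = 80 * 604462909807314587353088 = 48357032784585166988247040.

48357032784585166988247040


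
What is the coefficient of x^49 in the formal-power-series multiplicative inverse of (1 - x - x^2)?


Let the inverse be f(x) = sum_{k>=0} a_k x^k. From f(x) * (1 - x - x^2) = 1 and matching coefficients:
 x^0: a_0 = 1.
 x^1: a_1 - a_0 = 0, so a_1 = 1.
 x^k (k >= 2): a_k - a_{k-1} - a_{k-2} = 0, i.e. a_k = a_{k-1} + a_{k-2}.
This is the Fibonacci-type recurrence shifted so that a_0 = a_1 = 1.
Iterating: a_0=1, a_1=1, a_2=2, a_3=3, a_4=5, a_5=8, a_6=13, a_7=21, a_8=34, a_9=55, ...
a_49 = 12586269025.

12586269025


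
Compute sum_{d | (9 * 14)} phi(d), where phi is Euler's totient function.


First, 9 * 14 = 126. One classical identity is sum_{d | n} phi(d) = n (each k in [1, n] has a unique gcd with n, and among the k's with gcd(k, n) = n/d there are phi(d) of them). So the sum equals 126. We also verify directly:
Divisors of 126: 1, 2, 3, 6, 7, 9, 14, 18, 21, 42, 63, 126.
phi values: 1, 1, 2, 2, 6, 6, 6, 6, 12, 12, 36, 36.
Sum = 126.

126


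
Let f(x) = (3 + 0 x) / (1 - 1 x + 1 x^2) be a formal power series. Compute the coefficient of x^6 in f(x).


Write f(x) = sum_{k>=0} a_k x^k. Multiplying both sides by 1 - 1 x + 1 x^2 gives
(1 - 1 x + 1 x^2) sum_{k>=0} a_k x^k = 3 + 0 x.
Matching coefficients:
 x^0: a_0 = 3
 x^1: a_1 - 1 a_0 = 0  =>  a_1 = 1*3 + 0 = 3
 x^k (k >= 2): a_k = 1 a_{k-1} - 1 a_{k-2}.
Iterating: a_2 = 0, a_3 = -3, a_4 = -3, a_5 = 0, a_6 = 3.
So the coefficient of x^6 is 3.

3


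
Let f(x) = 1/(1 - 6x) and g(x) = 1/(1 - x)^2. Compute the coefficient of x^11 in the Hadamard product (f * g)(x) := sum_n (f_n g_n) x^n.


f has coefficients f_k = 6^k. For g = 1/(1 - x)^2 the coefficient is g_k = C(k + 1, 1) = k + 1. The Hadamard coefficient is (f * g)_k = 6^k * (k + 1).
For k = 11: 6^11 * 12 = 362797056 * 12 = 4353564672.

4353564672


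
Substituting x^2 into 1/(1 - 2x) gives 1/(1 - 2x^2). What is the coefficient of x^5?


Since 1/(1 - 2x^2) only has even powers of x,
the coefficient of x^5 (odd) is 0.

0


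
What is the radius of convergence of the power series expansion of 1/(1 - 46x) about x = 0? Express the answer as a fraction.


Expanding 1/(1 - 46x) = sum_{k>=0} 46^k x^k, the series converges when |46x| < 1, i.e., |x| < 1/46.
So the radius of convergence is 1/46 = 1/46.

1/46


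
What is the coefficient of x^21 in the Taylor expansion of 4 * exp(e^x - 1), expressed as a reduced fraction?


exp(e^x - 1) = sum_{k>=0} Bell_k x^k / k!, where Bell_k is the k-th Bell number.
So the coefficient of x^21 is 4 * Bell_21 / 21!.
Computing: Bell_21 = 474869816156751 and 21! = 51090942171709440000, giving
4 * 474869816156751/51090942171709440000 = 158289938718917/4257578514309120000.

158289938718917/4257578514309120000


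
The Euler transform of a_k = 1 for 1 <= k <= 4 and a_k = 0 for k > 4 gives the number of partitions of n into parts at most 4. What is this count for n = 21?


Partitions of 21 into parts at most 4:
Using generating function (1-x)^(-1)(1-x^2)^(-1)...(1-x^4)^(-1),
the coefficient of x^21 = 120

120


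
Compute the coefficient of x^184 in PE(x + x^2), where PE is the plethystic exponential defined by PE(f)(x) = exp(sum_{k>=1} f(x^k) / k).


With f(x) = x + x^2, the exponent is sum_{k>=1} (x^k + x^(2k)) / k = -ln(1 - x) - ln(1 - x^2). Exponentiating:
PE(x + x^2) = 1 / ((1 - x)(1 - x^2)).
This is the generating function for partitions of n into parts of size 1 or 2. The number of 2's can be any j in 0..92, and the rest are 1's, so
[x^184] = floor(184/2) + 1 = 93.

93


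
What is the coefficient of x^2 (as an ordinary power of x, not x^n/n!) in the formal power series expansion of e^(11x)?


The exponential series is e^y = sum_{k>=0} y^k / k!. Substituting y = 11x gives
e^(11x) = sum_{k>=0} 11^k x^k / k!.
So the coefficient of x^n is a^n/n! with a = 11, n = 2:
11^2 / 2! = 121/2 = 121/2

121/2


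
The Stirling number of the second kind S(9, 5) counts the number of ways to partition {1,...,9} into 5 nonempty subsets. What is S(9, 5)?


Using the explicit formula S(n,k) = (1/k!) sum_{j=0}^{k} (-1)^(k-j) C(k,j) j^n:
S(9, 5) = 6951
Equivalently, S(n,k) is n! times the coefficient of x^n in the EGF (e^x - 1)^k / k!.

6951


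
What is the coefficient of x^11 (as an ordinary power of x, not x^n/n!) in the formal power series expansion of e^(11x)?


The exponential series is e^y = sum_{k>=0} y^k / k!. Substituting y = 11x gives
e^(11x) = sum_{k>=0} 11^k x^k / k!.
So the coefficient of x^n is a^n/n! with a = 11, n = 11:
11^11 / 11! = 285311670611/39916800 = 25937424601/3628800

25937424601/3628800


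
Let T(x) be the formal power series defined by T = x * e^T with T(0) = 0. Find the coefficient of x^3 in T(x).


Apply the Lagrange inversion formula: if T = x * phi(T) with phi(t) = e^t, then
[x^n] T = (1/n) [t^(n-1)] phi(t)^n = (1/n) [t^(n-1)] e^(n t) = (1/n) * n^(n-1) / (n-1)! = n^(n-1) / n!.
When c = 1 this is the Cayley count of rooted labeled trees on n vertices, divided by n!.
For n = 3: 3^2 / 3! = 9/6 = 3/2.

3/2


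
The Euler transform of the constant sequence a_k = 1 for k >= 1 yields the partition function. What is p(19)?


The Euler transform converts the sequence a_k = 1 into the number of integer partitions.
Using the recurrence or dynamic programming:
p(19) = 490

490


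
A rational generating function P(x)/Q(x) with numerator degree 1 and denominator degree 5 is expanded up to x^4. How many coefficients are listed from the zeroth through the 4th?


Expanding up to x^4 gives the coefficients for x^0, x^1, ..., x^4.
That is 4 + 1 = 5 coefficients in total.

5


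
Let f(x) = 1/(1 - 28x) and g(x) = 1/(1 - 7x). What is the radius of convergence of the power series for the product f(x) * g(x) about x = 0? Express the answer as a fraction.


The radius of 1/(1 - 28x) is 1/28 (nearest singularity at x = 1/28), and the radius of 1/(1 - 7x) is 1/7.
The product f(x)*g(x) = 1/((1 - 28x)(1 - 7x)) has singularities at both 1/28 and 1/7, so its radius of convergence is the distance to the nearest one:
min(1/28, 1/7) = 1/28.

1/28


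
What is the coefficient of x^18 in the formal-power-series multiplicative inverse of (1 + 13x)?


The inverse is 1/(1 + 13x). Apply the geometric identity 1/(1 - y) = sum_{k>=0} y^k with y = -13x:
1/(1 + 13x) = sum_{k>=0} (-13)^k x^k.
So the coefficient of x^18 is (-13)^18 = 112455406951957393129.

112455406951957393129


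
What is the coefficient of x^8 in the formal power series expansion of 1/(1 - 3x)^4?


The general identity 1/(1 - c x)^r = sum_{k>=0} c^k C(k + r - 1, r - 1) x^k follows by substituting y = c x into 1/(1 - y)^r = sum_{k>=0} C(k + r - 1, r - 1) y^k.
For c = 3, r = 4, k = 8:
3^8 * C(11, 3) = 6561 * 165 = 1082565.

1082565


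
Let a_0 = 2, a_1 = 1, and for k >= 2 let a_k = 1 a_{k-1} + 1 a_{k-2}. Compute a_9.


Iterating the recurrence forward:
a_0 = 2
a_1 = 1
a_2 = 1*1 + 1*2 = 3
a_3 = 1*3 + 1*1 = 4
a_4 = 1*4 + 1*3 = 7
a_5 = 1*7 + 1*4 = 11
a_6 = 1*11 + 1*7 = 18
a_7 = 1*18 + 1*11 = 29
a_8 = 1*29 + 1*18 = 47
a_9 = 1*47 + 1*29 = 76
So a_9 = 76.

76


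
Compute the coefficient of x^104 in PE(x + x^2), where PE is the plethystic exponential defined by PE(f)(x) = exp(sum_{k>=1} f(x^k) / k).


With f(x) = x + x^2, the exponent is sum_{k>=1} (x^k + x^(2k)) / k = -ln(1 - x) - ln(1 - x^2). Exponentiating:
PE(x + x^2) = 1 / ((1 - x)(1 - x^2)).
This is the generating function for partitions of n into parts of size 1 or 2. The number of 2's can be any j in 0..52, and the rest are 1's, so
[x^104] = floor(104/2) + 1 = 53.

53


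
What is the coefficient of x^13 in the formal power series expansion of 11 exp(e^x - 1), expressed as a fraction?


exp(e^x - 1) is the exponential generating function for the Bell numbers Bell_k: exp(e^x - 1) = sum_{k>=0} Bell_k x^k / k!.
So the coefficient of x^13 in 11 exp(e^x - 1) is 11 Bell_13 / 13!.
Computing: Bell_13 = 27644437 and 13! = 6227020800, giving
11 * 27644437/6227020800 = 27644437/566092800.

27644437/566092800


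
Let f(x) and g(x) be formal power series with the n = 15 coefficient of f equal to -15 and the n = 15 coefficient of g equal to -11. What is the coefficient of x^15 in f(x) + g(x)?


Addition of formal power series is termwise.
The coefficient of x^15 in f + g = -15 + -11
= -26

-26


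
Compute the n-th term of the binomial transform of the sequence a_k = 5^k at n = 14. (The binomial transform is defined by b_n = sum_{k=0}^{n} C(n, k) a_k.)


With a_k = 5^k, b_n = sum_{k=0}^{n} C(n, k) 5^k = (1 + 5)^n by the binomial theorem.
For n = 14: (1 + 5)^14 = 6^14 = 78364164096.

78364164096


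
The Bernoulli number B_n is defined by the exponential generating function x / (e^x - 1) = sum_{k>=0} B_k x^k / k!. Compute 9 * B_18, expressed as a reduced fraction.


Bernoulli numbers can also be computed recursively via B_0 = 1 and sum_{j=0}^{m} C(m+1, j) B_j = 0 for m >= 1. Odd-index Bernoulli numbers vanish for k >= 3.
Computing B_18 = 43867/798, so 9 * B_18 = 9 * 43867/798 = 131601/266.

131601/266


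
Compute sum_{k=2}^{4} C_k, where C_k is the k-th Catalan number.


C_2 through C_4: 2, 5, 14
Sum = 2 + 5 + 14
= 21

21


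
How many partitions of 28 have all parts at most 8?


Using the generating function (1-x)^(-1)(1-x^2)^(-1)...(1-x^8)^(-1),
the coefficient of x^28 counts these restricted partitions.
Result = 1801

1801


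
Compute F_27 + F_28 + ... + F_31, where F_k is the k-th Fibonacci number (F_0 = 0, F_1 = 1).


Use the identity sum_{k=0}^{N} F_k = F_{N+2} - 1 (which follows from F_{k+2} - F_{k+1} = F_k). Then
sum_{k=27}^{31} F_k = (F_{33} - 1) - (F_{28} - 1) = F_{33} - F_{28}.
Computing: F_{33} = 3524578, F_{28} = 317811, so
Sum = 3524578 - 317811 = 3206767.

3206767


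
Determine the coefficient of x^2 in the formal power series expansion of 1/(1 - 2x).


The geometric series identity gives 1/(1 - c x) = sum_{k>=0} c^k x^k, so the coefficient of x^k is c^k.
Here c = 2 and k = 2.
Computing: 2^2 = 4

4


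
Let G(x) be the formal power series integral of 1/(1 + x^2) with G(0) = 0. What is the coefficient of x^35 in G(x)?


1/(1 + x^2) = sum_{j>=0} (-1)^j x^(2j). Integrating termwise with G(0) = 0:
G(x) = sum_{j>=0} (-1)^j x^(2j+1) / (2j+1) = arctan(x).
Only odd powers are nonzero. For x^35 write 35 = 2*17 + 1, giving
(-1)^17 / 35 = -1/35 = -1/35.

-1/35


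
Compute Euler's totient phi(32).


phi(n) counts integers in [1, n] coprime to n. Using the multiplicative formula phi(n) = n * prod_{p | n} (1 - 1/p):
32 = 2^5, so
phi(32) = 32 * (1 - 1/2) = 16.

16


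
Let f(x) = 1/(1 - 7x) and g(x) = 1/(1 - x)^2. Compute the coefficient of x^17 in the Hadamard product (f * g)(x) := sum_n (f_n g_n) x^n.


f has coefficients f_k = 7^k. For g = 1/(1 - x)^2 the coefficient is g_k = C(k + 1, 1) = k + 1. The Hadamard coefficient is (f * g)_k = 7^k * (k + 1).
For k = 17: 7^17 * 18 = 232630513987207 * 18 = 4187349251769726.

4187349251769726


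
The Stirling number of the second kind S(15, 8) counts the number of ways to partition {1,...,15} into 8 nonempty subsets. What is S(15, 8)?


Using the explicit formula S(n,k) = (1/k!) sum_{j=0}^{k} (-1)^(k-j) C(k,j) j^n:
S(15, 8) = 216627840
Equivalently, S(n,k) is n! times the coefficient of x^n in the EGF (e^x - 1)^k / k!.

216627840


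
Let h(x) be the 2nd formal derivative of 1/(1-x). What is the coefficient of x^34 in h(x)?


Differentiating 2 times: d^2/dx^2 [1/(1-x)] = 2!/(1-x)^3.
The expansion 1/(1-x)^3 = sum_{k>=0} C(k+2, 2) x^k, so the coefficient of x^n in 2!/(1-x)^3 is 2! * C(n+2, 2).
For n = 34: 2 * C(36, 2) = 2 * 630 = 1260

1260


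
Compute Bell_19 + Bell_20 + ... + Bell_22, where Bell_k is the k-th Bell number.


Recall Bell_k counts set partitions of a k-set (with Bell_0 = 1 by convention).
Bell_19 through Bell_22: 5832742205057, 51724158235372, 474869816156751, 4506715738447323
Sum = 5832742205057 + 51724158235372 + 474869816156751 + 4506715738447323 = 5039142455044503.

5039142455044503


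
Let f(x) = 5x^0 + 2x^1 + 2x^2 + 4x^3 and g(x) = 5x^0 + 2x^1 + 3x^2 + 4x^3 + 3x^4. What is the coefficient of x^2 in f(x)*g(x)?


Cauchy product at x^2:
5*3 + 2*2 + 2*5
= 29

29


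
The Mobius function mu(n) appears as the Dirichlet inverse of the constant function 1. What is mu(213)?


213 = 3 * 71 (all distinct primes).
mu(213) = (-1)^2 = 1

1
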